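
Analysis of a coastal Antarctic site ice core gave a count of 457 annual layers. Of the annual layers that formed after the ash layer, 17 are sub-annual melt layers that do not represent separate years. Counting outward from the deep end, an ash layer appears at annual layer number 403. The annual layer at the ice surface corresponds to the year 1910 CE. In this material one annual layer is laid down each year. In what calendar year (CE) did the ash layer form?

1873 CE

457 − 403 = 54 annual layers lie beyond the ash layer toward the ice surface.
54 − 17 false = 37 true annual layers after the ash layer.
The annual layer at the ice surface is 1910 CE, so the ash layer dates to 1910 − 37 = 1873 CE.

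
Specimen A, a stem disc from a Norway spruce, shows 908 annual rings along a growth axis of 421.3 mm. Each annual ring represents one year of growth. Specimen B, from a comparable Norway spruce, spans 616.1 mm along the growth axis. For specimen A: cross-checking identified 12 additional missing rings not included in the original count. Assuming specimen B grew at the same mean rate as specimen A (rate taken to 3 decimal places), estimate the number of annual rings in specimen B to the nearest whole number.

1345 annual rings

Specimen A: adjusted count: 908 + 12 = 920 annual rings.
A: 421.3 mm over 920 years gives 421.3 / 920 ≈ 0.458 mm/year.
Specimen B: 616.1 mm / 0.458 mm per year = 1345.20 years ≈ 1345 annual rings.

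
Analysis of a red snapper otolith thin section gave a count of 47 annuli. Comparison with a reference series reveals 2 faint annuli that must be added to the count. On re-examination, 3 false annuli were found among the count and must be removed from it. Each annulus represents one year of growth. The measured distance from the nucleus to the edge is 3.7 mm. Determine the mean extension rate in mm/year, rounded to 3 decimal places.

After corrections the count is 47 − 3 + 2 = 46 annuli.
Extension rate ≈ 3.7 / 46 = 0.080 mm/year.

0.080 mm/year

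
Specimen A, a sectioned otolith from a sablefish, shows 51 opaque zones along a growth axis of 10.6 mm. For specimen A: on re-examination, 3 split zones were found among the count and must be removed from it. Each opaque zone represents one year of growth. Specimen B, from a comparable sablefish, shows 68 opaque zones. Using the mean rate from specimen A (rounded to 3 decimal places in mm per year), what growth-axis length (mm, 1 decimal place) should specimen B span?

15.0 mm

Specimen A: adjusted count: 51 − 3 = 48 opaque zones.
A: Extension rate ≈ 10.6 / 48 = 0.221 mm/year.
For B, 0.221 mm/year × 68 years = 15.0 mm.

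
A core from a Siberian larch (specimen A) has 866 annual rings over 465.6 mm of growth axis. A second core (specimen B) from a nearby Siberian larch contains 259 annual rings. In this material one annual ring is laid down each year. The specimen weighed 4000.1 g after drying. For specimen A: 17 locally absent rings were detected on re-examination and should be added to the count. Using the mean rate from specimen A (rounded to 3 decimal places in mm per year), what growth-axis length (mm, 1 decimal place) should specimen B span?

Specimen A: after corrections the count is 866 + 17 = 883 annual rings.
A: Extension rate ≈ 465.6 / 883 = 0.527 mm per year.
Length of B = 0.527 × 259 = 136.5 mm.

136.5 mm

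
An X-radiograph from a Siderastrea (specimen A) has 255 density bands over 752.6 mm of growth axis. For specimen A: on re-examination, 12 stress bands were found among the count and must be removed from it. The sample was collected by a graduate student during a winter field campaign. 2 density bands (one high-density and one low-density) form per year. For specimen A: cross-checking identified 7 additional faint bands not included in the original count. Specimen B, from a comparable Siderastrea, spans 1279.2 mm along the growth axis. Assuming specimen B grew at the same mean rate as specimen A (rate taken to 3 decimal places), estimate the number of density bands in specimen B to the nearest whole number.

425 density bands

Specimen A: correcting the raw count gives 255 − 12 + 7 = 250 true density bands.
Specimen A: dividing by 2 density bands per year: 250 / 2 = 125 years.
A: 752.6 mm over 125 years gives 752.6 / 125 ≈ 6.021 mm per year.
Specimen B: 1279.2 mm / 6.021 mm per year = 212.46 years; at 2 density bands per year that is 212.46 × 2 ≈ 425 density bands.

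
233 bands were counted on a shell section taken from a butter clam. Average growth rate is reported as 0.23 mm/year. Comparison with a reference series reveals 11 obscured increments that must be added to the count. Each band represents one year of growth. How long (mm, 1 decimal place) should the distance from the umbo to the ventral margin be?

56.1 mm

True band count = 233 + 11 = 244.
244 years at 0.23 mm/year gives 0.23 × 244 = 56.1 mm.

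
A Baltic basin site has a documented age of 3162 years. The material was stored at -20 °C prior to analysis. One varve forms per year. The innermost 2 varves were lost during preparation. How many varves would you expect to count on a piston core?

3160 varves

One varve per year gives 3162 varves over 3162 years.
3162 − 2 missed = 3160 varves expected in the prepared section.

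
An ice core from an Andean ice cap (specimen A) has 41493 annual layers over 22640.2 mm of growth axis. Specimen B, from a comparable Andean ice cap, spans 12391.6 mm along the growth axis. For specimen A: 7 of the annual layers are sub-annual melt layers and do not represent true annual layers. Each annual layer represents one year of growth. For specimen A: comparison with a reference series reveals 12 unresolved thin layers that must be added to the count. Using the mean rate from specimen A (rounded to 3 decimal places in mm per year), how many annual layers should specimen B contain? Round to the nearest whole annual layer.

22695 annual layers

Specimen A: adjusted count: 41493 − 7 + 12 = 41498 annual layers.
A: Extension rate ≈ 22640.2 / 41498 = 0.546 mm/yr.
B spans 12391.6 / 0.546 = 22695.24 years ≈ 22695 annual layers.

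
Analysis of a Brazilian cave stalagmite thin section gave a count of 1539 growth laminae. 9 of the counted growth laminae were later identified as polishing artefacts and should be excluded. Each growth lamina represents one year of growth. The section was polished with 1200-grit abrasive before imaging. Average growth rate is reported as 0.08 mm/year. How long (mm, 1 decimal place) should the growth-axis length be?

122.4 mm

Adjusted count: 1539 − 9 = 1530 growth laminae.
Predicted length = 0.08 mm/year × 1530 years = 122.4 mm.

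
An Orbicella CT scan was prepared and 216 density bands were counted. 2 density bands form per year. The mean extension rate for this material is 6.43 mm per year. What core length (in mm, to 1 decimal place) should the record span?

Dividing by 2 density bands per year: 216 / 2 = 108 years.
108 years at 6.43 mm/year gives 6.43 × 108 = 694.4 mm.

694.4 mm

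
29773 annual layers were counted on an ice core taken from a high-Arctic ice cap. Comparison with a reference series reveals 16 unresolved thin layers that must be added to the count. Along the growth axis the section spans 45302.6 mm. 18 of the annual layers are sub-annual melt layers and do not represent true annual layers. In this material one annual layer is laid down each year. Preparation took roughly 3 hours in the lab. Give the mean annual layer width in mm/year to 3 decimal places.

Correcting the raw count gives 29773 − 18 + 16 = 29771 true annual layers.
45302.6 mm over 29771 years gives 45302.6 / 29771 ≈ 1.522 mm/year.

1.522 mm/year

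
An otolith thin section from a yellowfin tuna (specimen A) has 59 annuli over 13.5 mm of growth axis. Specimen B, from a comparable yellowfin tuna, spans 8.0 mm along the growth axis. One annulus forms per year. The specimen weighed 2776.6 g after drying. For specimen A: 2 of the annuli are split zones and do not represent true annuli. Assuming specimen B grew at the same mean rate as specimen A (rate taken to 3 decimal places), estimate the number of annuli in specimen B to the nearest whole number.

Specimen A: correcting the raw count gives 59 − 2 = 57 true annuli.
A: Mean rate = 13.5 mm / 57 years ≈ 0.237 mm per year.
Specimen B: 8.0 mm / 0.237 mm per year = 33.76 years ≈ 34 annuli.

34 annuli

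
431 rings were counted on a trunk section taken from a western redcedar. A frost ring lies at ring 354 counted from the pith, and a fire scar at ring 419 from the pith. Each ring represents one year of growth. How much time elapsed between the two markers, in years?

65 years

419 − 354 = 65 rings lie between the two events.
At one ring per year, 65 years elapsed between them.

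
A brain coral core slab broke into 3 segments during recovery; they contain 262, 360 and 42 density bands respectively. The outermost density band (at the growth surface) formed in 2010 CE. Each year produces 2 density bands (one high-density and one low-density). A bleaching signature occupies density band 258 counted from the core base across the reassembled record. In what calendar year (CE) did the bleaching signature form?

1807 CE

Total density bands = 262 + 360 + 42 = 664.
664 − 258 = 406 density bands lie beyond the bleaching signature toward the growth surface.
With 2 density bands per year, 406 / 2 = 203 years.
Counting back 203 years from 2010 CE places the bleaching signature in 2010 − 203 = 1807 CE.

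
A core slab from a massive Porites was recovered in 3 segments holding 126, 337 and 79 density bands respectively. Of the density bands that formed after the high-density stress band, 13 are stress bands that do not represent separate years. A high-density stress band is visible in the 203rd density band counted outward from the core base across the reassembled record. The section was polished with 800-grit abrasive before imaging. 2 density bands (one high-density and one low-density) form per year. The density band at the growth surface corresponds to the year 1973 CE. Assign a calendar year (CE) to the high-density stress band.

Total density bands = 126 + 337 + 79 = 542.
542 − 203 = 339 density bands lie beyond the high-density stress band toward the growth surface.
Removing the 13 false density bands leaves 339 − 13 = 326 true density bands beyond the high-density stress band.
326 density bands at 2 per year is 326 / 2 = 163 years.
The density band at the growth surface is 1973 CE, so the high-density stress band dates to 1973 − 163 = 1810 CE.

1810 CE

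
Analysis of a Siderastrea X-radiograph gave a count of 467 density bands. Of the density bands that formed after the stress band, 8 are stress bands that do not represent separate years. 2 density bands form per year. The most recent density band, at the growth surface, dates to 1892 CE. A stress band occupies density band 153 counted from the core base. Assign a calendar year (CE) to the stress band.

1739 CE

467 − 153 = 314 density bands lie beyond the stress band toward the growth surface.
Excluding 8 false density bands: 314 − 8 = 306.
Dividing by 2 density bands per year: 306 / 2 = 153 years.
Counting back 153 years from 1892 CE places the stress band in 1892 − 153 = 1739 CE.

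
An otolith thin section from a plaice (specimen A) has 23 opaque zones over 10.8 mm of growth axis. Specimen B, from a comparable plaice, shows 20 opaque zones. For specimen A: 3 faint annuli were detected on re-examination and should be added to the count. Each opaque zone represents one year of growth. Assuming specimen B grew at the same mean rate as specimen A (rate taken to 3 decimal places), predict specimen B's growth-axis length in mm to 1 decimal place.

8.3 mm

Specimen A: correcting the raw count gives 23 + 3 = 26 true opaque zones.
A: 10.8 mm over 26 years gives 10.8 / 26 ≈ 0.415 mm per year.
Length of B = 0.415 × 20 = 8.3 mm.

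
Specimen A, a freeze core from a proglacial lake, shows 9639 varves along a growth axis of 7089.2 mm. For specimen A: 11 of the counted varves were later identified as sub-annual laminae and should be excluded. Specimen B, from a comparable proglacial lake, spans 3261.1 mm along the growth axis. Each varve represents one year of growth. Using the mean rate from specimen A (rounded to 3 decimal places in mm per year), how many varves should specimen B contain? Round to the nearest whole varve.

Specimen A: true varve count = 9639 − 11 = 9628.
A: 7089.2 mm over 9628 years gives 7089.2 / 9628 ≈ 0.736 mm/yr.
For B, 3261.1 / 0.736 = 4430.84 years ≈ 4431 varves.

4431 varves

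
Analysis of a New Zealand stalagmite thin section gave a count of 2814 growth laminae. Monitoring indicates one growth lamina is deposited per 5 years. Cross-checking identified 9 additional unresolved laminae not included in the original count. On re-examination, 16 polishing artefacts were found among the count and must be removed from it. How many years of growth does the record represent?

14035 years

Adjusted count: 2814 − 16 + 9 = 2807 growth laminae.
At 5 years per growth lamina, 2807 × 5 = 14035 years.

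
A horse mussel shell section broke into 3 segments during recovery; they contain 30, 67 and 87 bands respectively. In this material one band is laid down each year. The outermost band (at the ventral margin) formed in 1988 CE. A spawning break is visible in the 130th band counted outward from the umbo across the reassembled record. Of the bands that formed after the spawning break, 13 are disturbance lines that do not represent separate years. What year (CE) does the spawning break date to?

1947 CE

Total bands = 30 + 67 + 87 = 184.
184 − 130 = 54 bands lie beyond the spawning break toward the ventral margin.
54 − 13 false = 41 true bands after the spawning break.
Counting back 41 years from 1988 CE places the spawning break in 1988 − 41 = 1947 CE.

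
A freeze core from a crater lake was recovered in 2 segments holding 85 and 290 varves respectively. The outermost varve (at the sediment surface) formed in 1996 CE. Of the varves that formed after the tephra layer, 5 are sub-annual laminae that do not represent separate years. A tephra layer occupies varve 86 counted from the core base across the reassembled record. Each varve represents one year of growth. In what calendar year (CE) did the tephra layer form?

1712 CE

Total varves = 85 + 290 = 375.
375 − 86 = 289 varves lie beyond the tephra layer toward the sediment surface.
Excluding 5 false varves: 289 − 5 = 284.
Counting back 284 years from 1996 CE places the tephra layer in 1996 − 284 = 1712 CE.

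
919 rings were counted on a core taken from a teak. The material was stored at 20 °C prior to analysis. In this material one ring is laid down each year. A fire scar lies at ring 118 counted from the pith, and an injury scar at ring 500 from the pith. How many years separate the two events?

The two markers are separated by 500 − 118 = 382 rings.
That is 382 years at one ring per year.

382 years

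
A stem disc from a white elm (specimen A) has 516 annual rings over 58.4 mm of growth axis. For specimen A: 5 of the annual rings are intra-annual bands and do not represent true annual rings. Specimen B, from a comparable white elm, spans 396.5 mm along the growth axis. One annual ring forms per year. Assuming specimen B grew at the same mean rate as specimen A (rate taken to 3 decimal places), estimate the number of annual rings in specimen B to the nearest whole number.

Specimen A: correcting the raw count gives 516 − 5 = 511 true annual rings.
A: 58.4 mm over 511 years gives 58.4 / 511 ≈ 0.114 mm/yr.
Specimen B: 396.5 mm / 0.114 mm per year = 3478.07 years ≈ 3478 annual rings.

3478 annual rings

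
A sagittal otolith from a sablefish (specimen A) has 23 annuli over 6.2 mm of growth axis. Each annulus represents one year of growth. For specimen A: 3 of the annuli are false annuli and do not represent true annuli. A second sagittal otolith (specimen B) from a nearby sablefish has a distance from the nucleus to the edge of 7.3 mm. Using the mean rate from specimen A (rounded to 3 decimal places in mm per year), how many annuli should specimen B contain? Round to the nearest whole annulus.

24 annuli

Specimen A: adjusted count: 23 − 3 = 20 annuli.
A: 6.2 mm over 20 years gives 6.2 / 20 ≈ 0.310 mm per year.
For B, 7.3 / 0.310 = 23.55 years ≈ 24 annuli.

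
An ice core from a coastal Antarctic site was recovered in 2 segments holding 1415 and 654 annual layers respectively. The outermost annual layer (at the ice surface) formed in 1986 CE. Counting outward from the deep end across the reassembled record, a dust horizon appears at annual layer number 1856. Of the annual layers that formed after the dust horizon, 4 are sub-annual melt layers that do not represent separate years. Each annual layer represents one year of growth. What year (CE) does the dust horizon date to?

Total annual layers = 1415 + 654 = 2069.
2069 − 1856 = 213 annual layers lie beyond the dust horizon toward the ice surface.
Excluding 4 false annual layers: 213 − 4 = 209.
1986 − 209 = 1777 CE.

1777 CE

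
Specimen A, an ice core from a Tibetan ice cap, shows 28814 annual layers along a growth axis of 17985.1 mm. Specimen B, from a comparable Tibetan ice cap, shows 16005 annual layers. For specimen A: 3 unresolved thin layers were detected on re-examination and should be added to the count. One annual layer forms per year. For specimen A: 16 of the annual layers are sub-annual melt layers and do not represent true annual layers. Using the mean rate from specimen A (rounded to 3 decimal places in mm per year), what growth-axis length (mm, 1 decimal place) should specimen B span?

9987.1 mm

Specimen A: true annual layer count = 28814 − 16 + 3 = 28801.
A: Extension rate ≈ 17985.1 / 28801 = 0.624 mm/year.
Length of B = 0.624 × 16005 = 9987.1 mm.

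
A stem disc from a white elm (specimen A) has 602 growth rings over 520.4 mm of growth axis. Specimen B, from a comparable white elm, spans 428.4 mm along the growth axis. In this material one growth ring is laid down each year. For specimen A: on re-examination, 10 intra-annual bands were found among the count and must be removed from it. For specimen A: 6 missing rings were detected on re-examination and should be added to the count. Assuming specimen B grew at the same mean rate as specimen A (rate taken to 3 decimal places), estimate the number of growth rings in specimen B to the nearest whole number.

Specimen A: true growth ring count = 602 − 10 + 6 = 598.
A: 520.4 mm over 598 years gives 520.4 / 598 ≈ 0.870 mm per year.
B spans 428.4 / 0.870 = 492.41 years ≈ 492 growth rings.

492 growth rings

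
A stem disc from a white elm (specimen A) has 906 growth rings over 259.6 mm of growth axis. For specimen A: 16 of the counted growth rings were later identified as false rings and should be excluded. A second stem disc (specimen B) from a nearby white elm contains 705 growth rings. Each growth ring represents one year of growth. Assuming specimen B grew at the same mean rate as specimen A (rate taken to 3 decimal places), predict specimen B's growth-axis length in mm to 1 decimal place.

205.9 mm

Specimen A: correcting the raw count gives 906 − 16 = 890 true growth rings.
A: Mean rate = 259.6 mm / 890 years ≈ 0.292 mm per year.
B's length ≈ 0.292 × 705 = 205.9 mm.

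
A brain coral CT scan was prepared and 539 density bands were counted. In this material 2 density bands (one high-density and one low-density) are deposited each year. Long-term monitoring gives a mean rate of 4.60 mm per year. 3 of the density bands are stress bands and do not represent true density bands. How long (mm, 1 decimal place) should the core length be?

Adjusted count: 539 − 3 = 536 density bands.
536 density bands at 2 per year is 536 / 2 = 268 years.
Length ≈ 4.60 × 268 = 1232.8 mm.

1232.8 mm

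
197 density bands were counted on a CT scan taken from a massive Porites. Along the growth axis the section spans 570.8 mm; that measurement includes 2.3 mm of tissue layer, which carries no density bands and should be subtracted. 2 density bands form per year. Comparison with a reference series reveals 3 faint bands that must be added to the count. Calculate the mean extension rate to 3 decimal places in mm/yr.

True density band count = 197 + 3 = 200.
Dividing by 2 density bands per year: 200 / 2 = 100 years.
Removing the 2.3 mm offcut leaves 570.8 − 2.3 = 568.5 mm.
Extension rate ≈ 568.5 / 100 = 5.685 mm/yr.

5.685 mm/yr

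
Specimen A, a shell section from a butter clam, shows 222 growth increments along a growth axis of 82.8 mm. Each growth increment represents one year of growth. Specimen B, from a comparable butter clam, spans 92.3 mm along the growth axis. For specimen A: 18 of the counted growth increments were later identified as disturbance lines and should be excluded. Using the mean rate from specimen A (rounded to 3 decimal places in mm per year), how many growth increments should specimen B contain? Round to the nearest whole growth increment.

Specimen A: true growth increment count = 222 − 18 = 204.
A: Extension rate ≈ 82.8 / 204 = 0.406 mm/yr.
Specimen B: 92.3 mm / 0.406 mm per year = 227.34 years ≈ 227 growth increments.

227 growth increments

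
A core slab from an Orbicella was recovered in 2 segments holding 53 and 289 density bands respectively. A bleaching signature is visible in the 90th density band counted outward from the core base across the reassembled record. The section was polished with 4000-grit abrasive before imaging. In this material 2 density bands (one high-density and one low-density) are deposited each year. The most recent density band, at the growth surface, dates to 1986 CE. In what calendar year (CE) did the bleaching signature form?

1860 CE

Total density bands = 53 + 289 = 342.
Between density band 90 and the growth surface there are 342 − 90 = 252 density bands.
Dividing by 2 density bands per year: 252 / 2 = 126 years.
The density band at the growth surface is 1986 CE, so the bleaching signature dates to 1986 − 126 = 1860 CE.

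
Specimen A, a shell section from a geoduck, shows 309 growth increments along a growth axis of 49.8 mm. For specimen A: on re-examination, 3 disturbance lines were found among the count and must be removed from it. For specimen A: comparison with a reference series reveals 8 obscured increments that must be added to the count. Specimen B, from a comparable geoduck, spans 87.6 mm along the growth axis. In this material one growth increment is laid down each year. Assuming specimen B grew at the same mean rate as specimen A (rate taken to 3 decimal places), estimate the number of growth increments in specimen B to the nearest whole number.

Specimen A: correcting the raw count gives 309 − 3 + 8 = 314 true growth increments.
A: Extension rate ≈ 49.8 / 314 = 0.159 mm/year.
For B, 87.6 / 0.159 = 550.94 years ≈ 551 growth increments.

551 growth increments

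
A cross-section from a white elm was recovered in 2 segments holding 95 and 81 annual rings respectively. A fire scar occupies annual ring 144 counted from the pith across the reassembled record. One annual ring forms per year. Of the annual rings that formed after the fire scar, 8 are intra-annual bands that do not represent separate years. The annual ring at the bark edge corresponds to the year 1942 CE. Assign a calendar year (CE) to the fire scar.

Total annual rings = 95 + 81 = 176.
Between annual ring 144 and the bark edge there are 176 − 144 = 32 annual rings.
Excluding 8 false annual rings: 32 − 8 = 24.
1942 − 24 = 1918 CE.

1918 CE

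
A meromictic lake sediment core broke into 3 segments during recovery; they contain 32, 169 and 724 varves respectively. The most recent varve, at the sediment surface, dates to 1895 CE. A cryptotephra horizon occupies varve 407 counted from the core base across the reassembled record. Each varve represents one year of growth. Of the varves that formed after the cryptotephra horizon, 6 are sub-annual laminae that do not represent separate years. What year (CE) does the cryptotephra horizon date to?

Total varves = 32 + 169 + 724 = 925.
925 − 407 = 518 varves lie beyond the cryptotephra horizon toward the sediment surface.
518 − 6 false = 512 true varves after the cryptotephra horizon.
Counting back 512 years from 1895 CE places the cryptotephra horizon in 1895 − 512 = 1383 CE.

1383 CE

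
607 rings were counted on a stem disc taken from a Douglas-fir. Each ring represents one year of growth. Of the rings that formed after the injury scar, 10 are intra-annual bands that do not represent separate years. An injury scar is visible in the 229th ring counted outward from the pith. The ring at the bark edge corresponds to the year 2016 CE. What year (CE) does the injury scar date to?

Between ring 229 and the bark edge there are 607 − 229 = 378 rings.
Removing the 10 false rings leaves 378 − 10 = 368 true rings beyond the injury scar.
Counting back 368 years from 2016 CE places the injury scar in 2016 − 368 = 1648 CE.

1648 CE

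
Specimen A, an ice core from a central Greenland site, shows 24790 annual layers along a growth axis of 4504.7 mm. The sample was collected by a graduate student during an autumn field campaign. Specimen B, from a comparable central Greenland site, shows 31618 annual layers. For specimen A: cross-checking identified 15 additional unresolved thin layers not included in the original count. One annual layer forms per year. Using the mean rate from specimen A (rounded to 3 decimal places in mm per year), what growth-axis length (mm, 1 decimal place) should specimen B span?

Specimen A: true annual layer count = 24790 + 15 = 24805.
A: 4504.7 mm over 24805 years gives 4504.7 / 24805 ≈ 0.182 mm/year.
B's length ≈ 0.182 × 31618 = 5754.5 mm.

5754.5 mm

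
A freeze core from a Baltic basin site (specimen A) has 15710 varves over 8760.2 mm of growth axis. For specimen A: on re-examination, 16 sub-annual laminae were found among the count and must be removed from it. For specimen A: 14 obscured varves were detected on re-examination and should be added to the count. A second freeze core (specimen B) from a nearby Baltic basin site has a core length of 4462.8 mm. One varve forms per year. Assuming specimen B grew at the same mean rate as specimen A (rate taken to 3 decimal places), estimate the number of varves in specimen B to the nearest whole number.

7998 varves

Specimen A: true varve count = 15710 − 16 + 14 = 15708.
A: Mean rate = 8760.2 mm / 15708 years ≈ 0.558 mm per year.
Specimen B: 4462.8 mm / 0.558 mm per year = 7997.85 years ≈ 7998 varves.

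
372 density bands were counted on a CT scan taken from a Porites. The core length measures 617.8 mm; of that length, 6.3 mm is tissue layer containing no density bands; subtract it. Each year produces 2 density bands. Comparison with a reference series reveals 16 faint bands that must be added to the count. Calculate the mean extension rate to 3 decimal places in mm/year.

Adjusted count: 372 + 16 = 388 density bands.
With 2 density bands per year, 388 / 2 = 194 years.
Net length = 617.8 − 6.3 = 611.5 mm.
611.5 mm over 194 years gives 611.5 / 194 ≈ 3.152 mm/year.

3.152 mm/year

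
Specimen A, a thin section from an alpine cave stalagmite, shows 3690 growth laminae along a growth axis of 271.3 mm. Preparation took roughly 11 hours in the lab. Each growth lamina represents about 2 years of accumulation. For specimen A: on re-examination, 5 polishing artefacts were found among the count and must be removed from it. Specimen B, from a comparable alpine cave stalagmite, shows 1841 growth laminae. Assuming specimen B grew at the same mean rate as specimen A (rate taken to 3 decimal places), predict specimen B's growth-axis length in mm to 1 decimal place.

136.2 mm

Specimen A: after corrections the count is 3690 − 5 = 3685 growth laminae.
Specimen A: multiplying by 2 years per growth lamina: 3685 × 2 = 7370 years.
A: Extension rate ≈ 271.3 / 7370 = 0.037 mm per year.
Specimen B: at 2 years per growth lamina, 1841 × 2 = 3682 years. Length of B = 0.037 × 3682 = 136.2 mm.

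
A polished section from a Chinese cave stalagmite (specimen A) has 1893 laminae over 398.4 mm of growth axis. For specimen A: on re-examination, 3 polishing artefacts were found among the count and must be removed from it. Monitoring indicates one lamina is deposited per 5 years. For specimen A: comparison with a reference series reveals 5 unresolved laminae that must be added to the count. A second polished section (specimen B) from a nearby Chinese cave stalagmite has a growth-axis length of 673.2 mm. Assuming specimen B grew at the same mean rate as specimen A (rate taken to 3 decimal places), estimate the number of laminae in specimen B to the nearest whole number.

Specimen A: true lamina count = 1893 − 3 + 5 = 1895.
Specimen A: multiplying by 5 years per lamina: 1895 × 5 = 9475 years.
A: 398.4 mm over 9475 years gives 398.4 / 9475 ≈ 0.042 mm/year.
For B, 673.2 / 0.042 = 16028.57 years; at 5 years per lamina that is 16028.57 / 5 ≈ 3206 laminae.

3206 laminae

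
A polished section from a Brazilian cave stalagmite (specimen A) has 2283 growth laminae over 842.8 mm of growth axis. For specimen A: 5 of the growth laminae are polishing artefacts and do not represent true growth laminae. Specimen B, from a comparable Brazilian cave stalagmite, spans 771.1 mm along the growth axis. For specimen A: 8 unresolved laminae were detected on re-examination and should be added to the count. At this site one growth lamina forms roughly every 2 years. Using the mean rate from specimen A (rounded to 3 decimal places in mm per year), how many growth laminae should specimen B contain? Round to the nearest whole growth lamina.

Specimen A: adjusted count: 2283 − 5 + 8 = 2286 growth laminae.
Specimen A: 2286 growth laminae at 2 years each span 2286 × 2 = 4572 years.
A: Mean rate = 842.8 mm / 4572 years ≈ 0.184 mm per year.
B spans 771.1 / 0.184 = 4190.76 years; at 2 years per growth lamina that is 4190.76 / 2 ≈ 2095 growth laminae.

2095 growth laminae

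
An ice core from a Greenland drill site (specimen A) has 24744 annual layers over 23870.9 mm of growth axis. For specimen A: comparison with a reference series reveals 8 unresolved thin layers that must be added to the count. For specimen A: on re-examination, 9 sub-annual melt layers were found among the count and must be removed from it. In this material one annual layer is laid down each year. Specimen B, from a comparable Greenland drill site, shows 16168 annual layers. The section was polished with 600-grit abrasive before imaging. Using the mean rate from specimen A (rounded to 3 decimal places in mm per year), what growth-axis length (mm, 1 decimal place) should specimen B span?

Specimen A: true annual layer count = 24744 − 9 + 8 = 24743.
A: Mean rate = 23870.9 mm / 24743 years ≈ 0.965 mm/year.
B's length ≈ 0.965 × 16168 = 15602.1 mm.

15602.1 mm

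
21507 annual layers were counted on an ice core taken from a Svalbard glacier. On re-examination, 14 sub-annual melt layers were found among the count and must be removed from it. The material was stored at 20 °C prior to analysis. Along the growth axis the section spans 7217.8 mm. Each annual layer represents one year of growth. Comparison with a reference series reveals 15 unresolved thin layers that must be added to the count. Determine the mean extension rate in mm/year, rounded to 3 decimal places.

True annual layer count = 21507 − 14 + 15 = 21508.
Mean rate = 7217.8 mm / 21508 years ≈ 0.336 mm/year.

0.336 mm/year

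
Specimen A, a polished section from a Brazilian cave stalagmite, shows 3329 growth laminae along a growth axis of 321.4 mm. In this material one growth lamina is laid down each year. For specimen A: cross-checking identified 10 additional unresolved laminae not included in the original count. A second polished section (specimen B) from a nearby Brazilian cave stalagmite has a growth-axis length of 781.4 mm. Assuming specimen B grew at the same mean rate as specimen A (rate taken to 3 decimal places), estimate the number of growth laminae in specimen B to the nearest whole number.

8140 growth laminae

Specimen A: correcting the raw count gives 3329 + 10 = 3339 true growth laminae.
A: Extension rate ≈ 321.4 / 3339 = 0.096 mm/yr.
B spans 781.4 / 0.096 = 8139.58 years ≈ 8140 growth laminae.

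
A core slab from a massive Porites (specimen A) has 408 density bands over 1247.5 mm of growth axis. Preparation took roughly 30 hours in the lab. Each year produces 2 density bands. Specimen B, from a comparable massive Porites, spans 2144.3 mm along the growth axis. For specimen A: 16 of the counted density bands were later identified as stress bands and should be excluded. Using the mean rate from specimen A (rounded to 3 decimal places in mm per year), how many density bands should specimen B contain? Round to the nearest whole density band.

674 density bands

Specimen A: true density band count = 408 − 16 = 392.
Specimen A: with 2 density bands per year, 392 / 2 = 196 years.
A: Mean rate = 1247.5 mm / 196 years ≈ 6.365 mm per year.
Specimen B: 2144.3 mm / 6.365 mm per year = 336.89 years; at 2 density bands per year that is 336.89 × 2 ≈ 674 density bands.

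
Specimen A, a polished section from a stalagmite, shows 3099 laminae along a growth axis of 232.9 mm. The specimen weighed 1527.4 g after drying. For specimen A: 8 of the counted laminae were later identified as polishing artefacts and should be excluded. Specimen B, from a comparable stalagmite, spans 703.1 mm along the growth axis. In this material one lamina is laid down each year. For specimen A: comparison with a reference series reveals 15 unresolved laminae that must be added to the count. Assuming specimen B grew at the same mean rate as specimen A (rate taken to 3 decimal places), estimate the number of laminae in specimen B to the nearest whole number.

9375 laminae

Specimen A: correcting the raw count gives 3099 − 8 + 15 = 3106 true laminae.
A: 232.9 mm over 3106 years gives 232.9 / 3106 ≈ 0.075 mm/year.
Specimen B: 703.1 mm / 0.075 mm per year = 9374.67 years ≈ 9375 laminae.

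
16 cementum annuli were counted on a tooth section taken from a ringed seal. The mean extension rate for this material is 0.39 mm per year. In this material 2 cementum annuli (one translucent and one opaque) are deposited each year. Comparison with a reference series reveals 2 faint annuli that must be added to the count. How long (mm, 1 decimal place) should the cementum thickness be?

After corrections the count is 16 + 2 = 18 cementum annuli.
Dividing by 2 cementum annuli per year: 18 / 2 = 9 years.
9 years at 0.39 mm/year gives 0.39 × 9 = 3.5 mm.

3.5 mm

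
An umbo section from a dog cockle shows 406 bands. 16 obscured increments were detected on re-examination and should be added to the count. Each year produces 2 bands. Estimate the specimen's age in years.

211 years

Adjusted count: 406 + 16 = 422 bands.
422 bands at 2 per year is 422 / 2 = 211 years.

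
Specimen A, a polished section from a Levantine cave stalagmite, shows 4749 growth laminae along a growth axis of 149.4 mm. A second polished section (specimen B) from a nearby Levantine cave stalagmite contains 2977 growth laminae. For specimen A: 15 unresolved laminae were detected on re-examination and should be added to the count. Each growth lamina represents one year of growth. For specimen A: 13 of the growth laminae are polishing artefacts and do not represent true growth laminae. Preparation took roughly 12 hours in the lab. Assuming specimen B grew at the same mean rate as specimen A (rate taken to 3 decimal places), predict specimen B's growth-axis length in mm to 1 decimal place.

Specimen A: true growth lamina count = 4749 − 13 + 15 = 4751.
A: 149.4 mm over 4751 years gives 149.4 / 4751 ≈ 0.031 mm/year.
B's length ≈ 0.031 × 2977 = 92.3 mm.

92.3 mm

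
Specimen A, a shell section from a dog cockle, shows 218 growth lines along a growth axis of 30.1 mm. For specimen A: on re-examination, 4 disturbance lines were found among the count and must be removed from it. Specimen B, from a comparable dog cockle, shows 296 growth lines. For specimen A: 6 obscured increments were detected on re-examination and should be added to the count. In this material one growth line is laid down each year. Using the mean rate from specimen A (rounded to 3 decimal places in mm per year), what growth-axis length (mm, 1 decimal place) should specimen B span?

Specimen A: after corrections the count is 218 − 4 + 6 = 220 growth lines.
A: Extension rate ≈ 30.1 / 220 = 0.137 mm/yr.
B's length ≈ 0.137 × 296 = 40.6 mm.

40.6 mm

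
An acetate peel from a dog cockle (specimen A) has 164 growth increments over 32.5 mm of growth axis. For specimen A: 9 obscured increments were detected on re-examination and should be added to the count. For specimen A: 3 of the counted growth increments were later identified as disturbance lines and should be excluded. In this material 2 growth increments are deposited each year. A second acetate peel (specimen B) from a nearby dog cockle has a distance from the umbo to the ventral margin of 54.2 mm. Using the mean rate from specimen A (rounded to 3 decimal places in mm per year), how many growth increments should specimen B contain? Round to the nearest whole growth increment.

Specimen A: true growth increment count = 164 − 3 + 9 = 170.
Specimen A: 170 growth increments at 2 per year is 170 / 2 = 85 years.
A: Extension rate ≈ 32.5 / 85 = 0.382 mm per year.
Specimen B: 54.2 mm / 0.382 mm per year = 141.88 years; at 2 growth increments per year that is 141.88 × 2 ≈ 284 growth increments.

284 growth increments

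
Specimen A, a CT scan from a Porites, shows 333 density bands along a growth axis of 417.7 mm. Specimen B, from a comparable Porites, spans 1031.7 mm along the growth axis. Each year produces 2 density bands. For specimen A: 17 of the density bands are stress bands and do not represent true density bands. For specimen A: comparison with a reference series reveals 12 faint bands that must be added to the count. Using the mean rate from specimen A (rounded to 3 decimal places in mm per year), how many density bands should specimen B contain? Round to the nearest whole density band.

810 density bands

Specimen A: adjusted count: 333 − 17 + 12 = 328 density bands.
Specimen A: dividing by 2 density bands per year: 328 / 2 = 164 years.
A: Extension rate ≈ 417.7 / 164 = 2.547 mm/year.
B spans 1031.7 / 2.547 = 405.06 years; at 2 density bands per year that is 405.06 × 2 ≈ 810 density bands.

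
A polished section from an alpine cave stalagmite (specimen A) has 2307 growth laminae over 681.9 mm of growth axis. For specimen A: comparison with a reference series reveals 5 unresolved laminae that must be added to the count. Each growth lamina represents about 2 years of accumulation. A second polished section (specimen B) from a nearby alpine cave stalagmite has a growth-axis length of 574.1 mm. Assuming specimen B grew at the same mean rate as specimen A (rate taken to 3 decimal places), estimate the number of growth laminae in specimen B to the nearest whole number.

Specimen A: adjusted count: 2307 + 5 = 2312 growth laminae.
Specimen A: 2312 growth laminae at 2 years each span 2312 × 2 = 4624 years.
A: 681.9 mm over 4624 years gives 681.9 / 4624 ≈ 0.147 mm per year.
Specimen B: 574.1 mm / 0.147 mm per year = 3905.44 years; at 2 years per growth lamina that is 3905.44 / 2 ≈ 1953 growth laminae.

1953 growth laminae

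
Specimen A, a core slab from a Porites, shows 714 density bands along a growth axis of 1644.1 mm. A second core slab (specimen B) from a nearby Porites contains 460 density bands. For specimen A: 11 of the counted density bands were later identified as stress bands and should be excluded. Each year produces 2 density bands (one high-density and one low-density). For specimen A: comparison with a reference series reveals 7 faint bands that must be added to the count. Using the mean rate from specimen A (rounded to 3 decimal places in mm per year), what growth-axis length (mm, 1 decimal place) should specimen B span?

1065.1 mm

Specimen A: true density band count = 714 − 11 + 7 = 710.
Specimen A: with 2 density bands per year, 710 / 2 = 355 years.
A: Extension rate ≈ 1644.1 / 355 = 4.631 mm/year.
Specimen B: dividing by 2 density bands per year: 460 / 2 = 230 years. For B, 4.631 mm/year × 230 years = 1065.1 mm.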